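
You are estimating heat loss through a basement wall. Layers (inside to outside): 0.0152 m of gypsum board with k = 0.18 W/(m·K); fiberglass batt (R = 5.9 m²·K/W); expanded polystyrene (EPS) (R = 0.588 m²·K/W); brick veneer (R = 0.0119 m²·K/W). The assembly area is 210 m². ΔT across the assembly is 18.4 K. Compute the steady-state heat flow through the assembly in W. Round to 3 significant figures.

587 W

0.0152/0.18 = 0.08444
R_total = 0.08444 + 5.9 + 0.588 + 0.0119 = 6.584 m²·K/W
Q = A·ΔT/R = 210 × 18.4 / 6.584 = 586.8 W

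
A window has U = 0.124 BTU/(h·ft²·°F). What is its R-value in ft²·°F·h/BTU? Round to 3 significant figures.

8.06 ft²·°F·h/BTU

R = 1/U = 1/0.124 = 8.065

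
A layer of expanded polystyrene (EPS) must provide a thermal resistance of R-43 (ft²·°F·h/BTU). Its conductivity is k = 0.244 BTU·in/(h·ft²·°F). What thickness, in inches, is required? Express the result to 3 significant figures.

10.5 in

L = R × k = 43 × 0.244 = 10.49 in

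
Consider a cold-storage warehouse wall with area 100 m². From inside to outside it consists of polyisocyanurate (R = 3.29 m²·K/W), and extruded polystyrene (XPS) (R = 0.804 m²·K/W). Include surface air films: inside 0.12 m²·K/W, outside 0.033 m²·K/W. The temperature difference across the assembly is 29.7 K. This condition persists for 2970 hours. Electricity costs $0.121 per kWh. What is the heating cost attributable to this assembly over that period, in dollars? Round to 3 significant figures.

251 dollars

R_total = 0.12 + 3.29 + 0.804 + 0.033 = 4.247 m²·K/W
Q = 100 × 29.7 / 4.247 = 699.3 W
E = 699.3 W × 2970 h / 1000 = 2077 kWh
Cost = 2077 × 0.121 = $251.3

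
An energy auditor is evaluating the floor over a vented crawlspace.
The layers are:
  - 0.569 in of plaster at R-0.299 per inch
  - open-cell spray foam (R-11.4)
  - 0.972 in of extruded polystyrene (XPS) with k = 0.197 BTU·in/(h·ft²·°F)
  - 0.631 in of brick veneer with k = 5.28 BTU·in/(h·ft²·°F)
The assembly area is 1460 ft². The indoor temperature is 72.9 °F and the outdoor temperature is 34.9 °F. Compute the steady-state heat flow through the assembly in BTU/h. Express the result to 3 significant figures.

3340 BTU/h

0.569 × 0.299 = 0.1701
0.972/0.197 = 4.934
0.631/5.28 = 0.1195
R_total = 0.1701 + 11.4 + 4.934 + 0.1195 = 16.62 ft²·°F·h/BTU
Q = A·ΔT/R = 1460 × (72.9 − 34.9) / 16.62 = 3337 BTU/h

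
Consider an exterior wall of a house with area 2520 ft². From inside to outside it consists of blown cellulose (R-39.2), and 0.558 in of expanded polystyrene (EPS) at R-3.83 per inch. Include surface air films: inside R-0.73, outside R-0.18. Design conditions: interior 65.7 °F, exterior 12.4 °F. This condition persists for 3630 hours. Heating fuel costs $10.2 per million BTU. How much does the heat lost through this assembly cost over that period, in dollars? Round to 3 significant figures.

118 dollars

0.558 × 3.83 = 2.137
R_total = 0.73 + 39.2 + 2.137 + 0.18 = 42.25 ft²·°F·h/BTU
Q = 2520 × (65.7 − 12.4) / 42.25 = 3179 BTU/h
E = 3179 × 3630 = 11540000 BTU
Cost = 11540000/10⁶ × 10.2 = $117.7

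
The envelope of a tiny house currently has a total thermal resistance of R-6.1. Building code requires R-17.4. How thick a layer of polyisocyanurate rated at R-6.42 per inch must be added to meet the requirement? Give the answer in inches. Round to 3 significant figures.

1.76 in

ΔR = 17.4 − 6.1 = 11.3 ft²·°F·h/BTU
L = ΔR / (R/in) = 11.3/6.42 = 1.76 in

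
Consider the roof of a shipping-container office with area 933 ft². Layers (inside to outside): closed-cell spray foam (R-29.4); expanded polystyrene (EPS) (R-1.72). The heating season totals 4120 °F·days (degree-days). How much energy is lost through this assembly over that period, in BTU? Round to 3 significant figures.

2960000 BTU

R_total = 29.4 + 1.72 = 31.12 ft²·°F·h/BTU
E = A × HDD × 24 / R = 933 × 4120 × 24 / 31.12 = 2964000 BTU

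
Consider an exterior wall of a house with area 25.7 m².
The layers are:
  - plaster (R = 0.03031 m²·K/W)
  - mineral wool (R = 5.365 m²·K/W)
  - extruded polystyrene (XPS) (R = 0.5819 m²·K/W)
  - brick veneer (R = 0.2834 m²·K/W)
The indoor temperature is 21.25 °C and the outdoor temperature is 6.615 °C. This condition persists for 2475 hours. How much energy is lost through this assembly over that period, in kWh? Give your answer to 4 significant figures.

R_total = 0.03031 + 5.365 + 0.5819 + 0.2834 = 6.2606 m²·K/W
Q = 25.7 × (21.25 − 6.615) / 6.2606 = 60.077 W
E = 60.077 W × 2475 h / 1000 = 148.69 kWh

148.7 kWh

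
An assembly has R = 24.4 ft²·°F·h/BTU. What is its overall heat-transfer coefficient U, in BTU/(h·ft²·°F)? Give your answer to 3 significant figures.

0.0410 BTU/(h·ft²·°F)

U = 1/R = 1/24.4 = 0.04098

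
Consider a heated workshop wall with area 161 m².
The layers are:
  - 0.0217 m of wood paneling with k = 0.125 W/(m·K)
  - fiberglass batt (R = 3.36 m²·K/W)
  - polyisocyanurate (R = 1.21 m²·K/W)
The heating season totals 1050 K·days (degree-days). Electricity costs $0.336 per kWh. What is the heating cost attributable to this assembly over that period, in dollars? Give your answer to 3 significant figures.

287 dollars

0.0217/0.125 = 0.1736
R_total = 0.1736 + 3.36 + 1.21 = 4.744 m²·K/W
E = A × HDD × 24 / R / 1000 = 161 × 1050 × 24 / 4.744 / 1000 = 855.3 kWh
Cost = 855.3 × 0.336 = $287.4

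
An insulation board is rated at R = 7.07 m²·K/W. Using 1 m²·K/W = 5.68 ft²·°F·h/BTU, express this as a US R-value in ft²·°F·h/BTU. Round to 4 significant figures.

R_US = 7.07 × 5.68 = 40.158

40.16 ft²·°F·h/BTU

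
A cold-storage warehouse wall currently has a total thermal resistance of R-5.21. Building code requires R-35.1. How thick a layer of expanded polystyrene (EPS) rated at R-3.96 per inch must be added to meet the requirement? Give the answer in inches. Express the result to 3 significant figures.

ΔR = 35.1 − 5.21 = 29.89 ft²·°F·h/BTU
L = ΔR / (R/in) = 29.89/3.96 = 7.548 in

7.55 in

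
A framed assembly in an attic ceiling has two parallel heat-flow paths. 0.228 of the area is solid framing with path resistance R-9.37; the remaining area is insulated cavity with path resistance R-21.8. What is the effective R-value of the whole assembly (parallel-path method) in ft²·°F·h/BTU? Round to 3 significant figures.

16.7 ft²·°F·h/BTU

U_eff = 0.772/21.8 + 0.228/9.37 = 0.03541 + 0.02433 = 0.05975
R_eff = 1/U_eff = 16.74 ft²·°F·h/BTU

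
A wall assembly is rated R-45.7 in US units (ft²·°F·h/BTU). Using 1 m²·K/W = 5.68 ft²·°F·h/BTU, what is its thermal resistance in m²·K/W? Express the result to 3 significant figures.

8.05 m²·K/W

R_SI = 45.7/5.68 = 8.046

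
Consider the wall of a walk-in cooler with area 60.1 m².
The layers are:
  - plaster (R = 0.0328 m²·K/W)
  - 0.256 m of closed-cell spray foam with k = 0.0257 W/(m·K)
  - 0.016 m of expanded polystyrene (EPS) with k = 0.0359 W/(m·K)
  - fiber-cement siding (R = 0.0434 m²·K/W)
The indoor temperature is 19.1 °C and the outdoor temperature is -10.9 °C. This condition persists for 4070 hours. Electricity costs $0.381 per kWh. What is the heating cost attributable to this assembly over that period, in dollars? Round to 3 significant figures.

267 dollars

0.256/0.0257 = 9.961
0.016/0.0359 = 0.4457
R_total = 0.0328 + 9.961 + 0.4457 + 0.0434 = 10.48 m²·K/W
Q = 60.1 × (19.1 − (-10.9)) / 10.48 = 172 W
E = 172 W × 4070 h / 1000 = 700 kWh
Cost = 700 × 0.381 = $266.7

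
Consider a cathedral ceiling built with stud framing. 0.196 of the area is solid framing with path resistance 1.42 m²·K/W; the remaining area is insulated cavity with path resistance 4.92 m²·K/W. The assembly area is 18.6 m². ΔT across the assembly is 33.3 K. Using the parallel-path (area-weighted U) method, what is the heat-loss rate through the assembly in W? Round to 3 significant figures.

U_eff = 0.804/4.92 + 0.196/1.42 = 0.1634 + 0.138 = 0.3014
R_eff = 1/U_eff = 3.317 m²·K/W
Q = 18.6 × 33.3 / 3.317 = 186.7 W

187 W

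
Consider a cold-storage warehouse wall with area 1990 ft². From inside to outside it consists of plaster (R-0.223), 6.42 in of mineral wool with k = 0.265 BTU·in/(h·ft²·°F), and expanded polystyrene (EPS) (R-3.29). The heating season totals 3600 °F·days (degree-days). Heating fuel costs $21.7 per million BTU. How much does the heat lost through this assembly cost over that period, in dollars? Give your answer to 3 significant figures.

6.42/0.265 = 24.23
R_total = 0.223 + 24.23 + 3.29 = 27.74 ft²·°F·h/BTU
E = A × HDD × 24 / R = 1990 × 3600 × 24 / 27.74 = 6198000 BTU
Cost = 6198000/10⁶ × 21.7 = $134.5

135 dollars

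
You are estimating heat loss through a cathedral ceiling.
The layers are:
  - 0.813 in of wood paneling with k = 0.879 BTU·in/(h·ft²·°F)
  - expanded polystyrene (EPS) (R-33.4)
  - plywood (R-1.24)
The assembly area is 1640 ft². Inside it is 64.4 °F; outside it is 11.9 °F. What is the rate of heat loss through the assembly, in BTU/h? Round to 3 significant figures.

2420 BTU/h

0.813/0.879 = 0.9249
R_total = 0.9249 + 33.4 + 1.24 = 35.56 ft²·°F·h/BTU
Q = A·ΔT/R = 1640 × (64.4 − 11.9) / 35.56 = 2421 BTU/h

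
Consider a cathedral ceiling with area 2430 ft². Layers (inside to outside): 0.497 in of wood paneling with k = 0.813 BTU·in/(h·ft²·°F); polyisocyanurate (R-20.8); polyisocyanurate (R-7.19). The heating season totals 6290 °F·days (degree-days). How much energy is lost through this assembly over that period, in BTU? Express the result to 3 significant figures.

0.497/0.813 = 0.6113
R_total = 0.6113 + 20.8 + 7.19 = 28.6 ft²·°F·h/BTU
E = A × HDD × 24 / R = 2430 × 6290 × 24 / 28.6 = 12830000 BTU

12800000 BTU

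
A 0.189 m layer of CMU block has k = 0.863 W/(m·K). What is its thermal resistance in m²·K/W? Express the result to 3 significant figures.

R = L/k = 0.189/0.863 = 0.219 m²·K/W

0.219 m²·K/W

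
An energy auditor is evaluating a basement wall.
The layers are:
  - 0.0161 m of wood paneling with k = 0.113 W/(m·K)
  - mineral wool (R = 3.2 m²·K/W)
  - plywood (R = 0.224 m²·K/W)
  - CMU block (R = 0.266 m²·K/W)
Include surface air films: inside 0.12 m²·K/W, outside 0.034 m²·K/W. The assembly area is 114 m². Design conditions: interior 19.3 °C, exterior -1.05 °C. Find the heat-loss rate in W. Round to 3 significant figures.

0.0161/0.113 = 0.1425
R_total = 0.12 + 0.1425 + 3.2 + 0.224 + 0.266 + 0.034 = 3.986 m²·K/W
Q = A·ΔT/R = 114 × (19.3 − (-1.05)) / 3.986 = 581.9 W

582 W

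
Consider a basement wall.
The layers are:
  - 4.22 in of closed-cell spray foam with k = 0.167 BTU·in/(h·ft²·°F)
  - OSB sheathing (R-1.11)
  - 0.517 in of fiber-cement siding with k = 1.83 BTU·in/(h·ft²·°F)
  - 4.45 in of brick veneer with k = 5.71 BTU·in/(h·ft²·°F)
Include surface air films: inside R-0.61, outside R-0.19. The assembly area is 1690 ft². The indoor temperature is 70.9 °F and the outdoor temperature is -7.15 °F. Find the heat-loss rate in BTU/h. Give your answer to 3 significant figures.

4670 BTU/h

4.22/0.167 = 25.27
0.517/1.83 = 0.2825
4.45/5.71 = 0.7793
R_total = 0.61 + 25.27 + 1.11 + 0.2825 + 0.7793 + 0.19 = 28.24 ft²·°F·h/BTU
Q = A·ΔT/R = 1690 × (70.9 − (-7.15)) / 28.24 = 4671 BTU/h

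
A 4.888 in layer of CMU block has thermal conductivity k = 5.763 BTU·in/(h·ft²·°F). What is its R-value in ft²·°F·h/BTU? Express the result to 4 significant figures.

R = L/k = 4.888/5.763 = 0.84817 ft²·°F·h/BTU

0.8482 ft²·°F·h/BTU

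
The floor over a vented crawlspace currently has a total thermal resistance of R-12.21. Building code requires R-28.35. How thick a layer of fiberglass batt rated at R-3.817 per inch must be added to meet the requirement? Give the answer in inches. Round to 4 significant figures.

ΔR = 28.35 − 12.21 = 16.14 ft²·°F·h/BTU
L = ΔR / (R/in) = 16.14/3.817 = 4.2285 in

4.228 in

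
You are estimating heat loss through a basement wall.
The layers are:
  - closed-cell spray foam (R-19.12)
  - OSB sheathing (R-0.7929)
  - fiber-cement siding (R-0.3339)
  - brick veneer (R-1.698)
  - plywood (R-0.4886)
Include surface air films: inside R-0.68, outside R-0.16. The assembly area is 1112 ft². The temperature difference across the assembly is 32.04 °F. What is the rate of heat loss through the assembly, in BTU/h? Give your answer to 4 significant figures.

R_total = 0.68 + 19.12 + 0.7929 + 0.3339 + 1.698 + 0.4886 + 0.16 = 23.273 ft²·°F·h/BTU
Q = A·ΔT/R = 1112 × 32.04 / 23.273 = 1530.9 BTU/h

1531 BTU/h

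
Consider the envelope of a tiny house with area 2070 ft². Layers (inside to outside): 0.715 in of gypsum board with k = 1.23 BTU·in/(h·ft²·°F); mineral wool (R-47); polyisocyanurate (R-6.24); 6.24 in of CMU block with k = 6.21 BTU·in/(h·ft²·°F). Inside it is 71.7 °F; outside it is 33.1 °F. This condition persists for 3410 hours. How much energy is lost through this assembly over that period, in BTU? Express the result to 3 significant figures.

0.715/1.23 = 0.5813
6.24/6.21 = 1.005
R_total = 0.5813 + 47 + 6.24 + 1.005 = 54.83 ft²·°F·h/BTU
Q = 2070 × (71.7 − 33.1) / 54.83 = 1457 BTU/h
E = 1457 × 3410 = 4970000 BTU

4970000 BTU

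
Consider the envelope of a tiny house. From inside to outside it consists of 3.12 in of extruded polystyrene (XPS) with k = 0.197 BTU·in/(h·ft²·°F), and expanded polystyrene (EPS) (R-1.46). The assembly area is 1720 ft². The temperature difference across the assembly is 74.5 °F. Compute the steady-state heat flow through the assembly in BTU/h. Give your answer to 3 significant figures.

7410 BTU/h

3.12/0.197 = 15.84
R_total = 15.84 + 1.46 = 17.3 ft²·°F·h/BTU
Q = A·ΔT/R = 1720 × 74.5 / 17.3 = 7408 BTU/h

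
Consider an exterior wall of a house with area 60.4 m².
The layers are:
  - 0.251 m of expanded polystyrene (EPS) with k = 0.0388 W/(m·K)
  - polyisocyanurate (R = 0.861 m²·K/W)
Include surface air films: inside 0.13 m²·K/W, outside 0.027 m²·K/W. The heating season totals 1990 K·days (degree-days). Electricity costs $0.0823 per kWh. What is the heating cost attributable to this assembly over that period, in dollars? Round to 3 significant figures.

31.7 dollars

0.251/0.0388 = 6.469
R_total = 0.13 + 6.469 + 0.861 + 0.027 = 7.487 m²·K/W
E = A × HDD × 24 / R / 1000 = 60.4 × 1990 × 24 / 7.487 / 1000 = 385.3 kWh
Cost = 385.3 × 0.0823 = $31.71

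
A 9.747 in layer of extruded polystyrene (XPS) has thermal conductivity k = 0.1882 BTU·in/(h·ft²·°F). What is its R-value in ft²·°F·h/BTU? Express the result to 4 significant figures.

51.79 ft²·°F·h/BTU

R = L/k = 9.747/0.1882 = 51.791 ft²·°F·h/BTU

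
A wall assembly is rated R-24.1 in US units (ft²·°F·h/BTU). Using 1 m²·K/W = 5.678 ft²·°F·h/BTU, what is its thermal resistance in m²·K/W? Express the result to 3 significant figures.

4.24 m²·K/W

R_SI = 24.1/5.678 = 4.244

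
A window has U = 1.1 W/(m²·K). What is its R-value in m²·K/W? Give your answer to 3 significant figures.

R = 1/U = 1/1.1 = 0.9091

0.909 m²·K/W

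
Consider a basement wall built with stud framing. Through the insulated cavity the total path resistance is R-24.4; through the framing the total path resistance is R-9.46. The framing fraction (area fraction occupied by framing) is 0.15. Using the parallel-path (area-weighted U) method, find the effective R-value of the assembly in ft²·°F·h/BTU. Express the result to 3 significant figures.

U_eff = 0.85/24.4 + 0.15/9.46 = 0.03484 + 0.01586 = 0.05069
R_eff = 1/U_eff = 19.73 ft²·°F·h/BTU

19.7 ft²·°F·h/BTU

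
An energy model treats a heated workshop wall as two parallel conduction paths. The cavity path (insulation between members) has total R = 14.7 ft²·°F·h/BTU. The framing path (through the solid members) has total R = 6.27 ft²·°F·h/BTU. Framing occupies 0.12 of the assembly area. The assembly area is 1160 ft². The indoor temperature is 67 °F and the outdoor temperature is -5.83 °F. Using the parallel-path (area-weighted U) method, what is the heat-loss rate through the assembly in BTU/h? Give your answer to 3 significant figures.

U_eff = 0.88/14.7 + 0.12/6.27 = 0.05986 + 0.01914 = 0.079
R_eff = 1/U_eff = 12.66 ft²·°F·h/BTU
Q = 1160 × (67 − (-5.83)) / 12.66 = 6674 BTU/h

6670 BTU/h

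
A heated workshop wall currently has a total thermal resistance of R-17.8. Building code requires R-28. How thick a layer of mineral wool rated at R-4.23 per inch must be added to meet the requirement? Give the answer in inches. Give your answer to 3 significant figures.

2.41 in

ΔR = 28 − 17.8 = 10.2 ft²·°F·h/BTU
L = ΔR / (R/in) = 10.2/4.23 = 2.411 in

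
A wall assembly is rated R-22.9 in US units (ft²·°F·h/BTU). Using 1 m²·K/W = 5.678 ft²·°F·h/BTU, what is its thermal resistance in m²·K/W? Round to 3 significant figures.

R_SI = 22.9/5.678 = 4.033

4.03 m²·K/W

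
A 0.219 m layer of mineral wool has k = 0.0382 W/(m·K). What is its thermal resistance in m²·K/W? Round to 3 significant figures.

R = L/k = 0.219/0.0382 = 5.733 m²·K/W

5.73 m²·K/W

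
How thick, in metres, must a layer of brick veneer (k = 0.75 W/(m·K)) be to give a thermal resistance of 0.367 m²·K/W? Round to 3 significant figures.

L = R·k = 0.367 × 0.75 = 0.2752 m

0.275 m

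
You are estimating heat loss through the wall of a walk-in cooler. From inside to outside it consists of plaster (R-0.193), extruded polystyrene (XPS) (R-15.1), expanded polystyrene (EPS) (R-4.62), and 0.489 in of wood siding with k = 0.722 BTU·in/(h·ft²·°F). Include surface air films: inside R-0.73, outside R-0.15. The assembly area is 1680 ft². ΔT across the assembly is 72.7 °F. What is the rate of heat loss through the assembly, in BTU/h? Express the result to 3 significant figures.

0.489/0.722 = 0.6773
R_total = 0.73 + 0.193 + 15.1 + 4.62 + 0.6773 + 0.15 = 21.47 ft²·°F·h/BTU
Q = A·ΔT/R = 1680 × 72.7 / 21.47 = 5689 BTU/h

5690 BTU/h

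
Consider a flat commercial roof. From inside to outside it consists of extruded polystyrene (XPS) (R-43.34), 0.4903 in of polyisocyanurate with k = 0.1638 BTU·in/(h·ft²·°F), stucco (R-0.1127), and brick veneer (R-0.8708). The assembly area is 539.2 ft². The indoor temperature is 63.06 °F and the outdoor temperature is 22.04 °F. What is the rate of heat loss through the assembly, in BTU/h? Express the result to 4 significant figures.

467.4 BTU/h

0.4903/0.1638 = 2.9933
R_total = 43.34 + 2.9933 + 0.1127 + 0.8708 = 47.317 ft²·°F·h/BTU
Q = A·ΔT/R = 539.2 × (63.06 − 22.04) / 47.317 = 467.44 BTU/h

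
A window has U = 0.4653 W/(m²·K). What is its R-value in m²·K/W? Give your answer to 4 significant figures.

R = 1/U = 1/0.4653 = 2.1492

2.149 m²·K/W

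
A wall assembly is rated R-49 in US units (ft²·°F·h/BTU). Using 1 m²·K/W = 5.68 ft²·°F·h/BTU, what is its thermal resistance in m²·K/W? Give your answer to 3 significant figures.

8.63 m²·K/W

R_SI = 49/5.68 = 8.627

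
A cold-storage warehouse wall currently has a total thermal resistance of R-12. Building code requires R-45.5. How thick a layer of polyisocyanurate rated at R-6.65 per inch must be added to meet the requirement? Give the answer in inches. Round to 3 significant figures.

5.04 in

ΔR = 45.5 − 12 = 33.5 ft²·°F·h/BTU
L = ΔR / (R/in) = 33.5/6.65 = 5.038 in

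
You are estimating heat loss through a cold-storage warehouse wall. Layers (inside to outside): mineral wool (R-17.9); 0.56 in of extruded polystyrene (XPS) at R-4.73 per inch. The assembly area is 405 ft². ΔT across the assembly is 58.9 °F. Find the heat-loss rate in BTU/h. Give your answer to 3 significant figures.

0.56 × 4.73 = 2.649
R_total = 17.9 + 2.649 = 20.55 ft²·°F·h/BTU
Q = A·ΔT/R = 405 × 58.9 / 20.55 = 1161 BTU/h

1160 BTU/h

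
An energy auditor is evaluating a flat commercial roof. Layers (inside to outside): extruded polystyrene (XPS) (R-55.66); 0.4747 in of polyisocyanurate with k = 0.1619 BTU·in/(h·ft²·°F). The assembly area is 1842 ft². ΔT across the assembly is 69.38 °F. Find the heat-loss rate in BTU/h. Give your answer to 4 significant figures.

0.4747/0.1619 = 2.9321
R_total = 55.66 + 2.9321 = 58.592 ft²·°F·h/BTU
Q = A·ΔT/R = 1842 × 69.38 / 58.592 = 2181.1 BTU/h

2181 BTU/h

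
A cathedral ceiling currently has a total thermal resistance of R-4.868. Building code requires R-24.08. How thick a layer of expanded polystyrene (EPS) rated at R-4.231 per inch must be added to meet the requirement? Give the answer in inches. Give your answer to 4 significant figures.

ΔR = 24.08 − 4.868 = 19.212 ft²·°F·h/BTU
L = ΔR / (R/in) = 19.212/4.231 = 4.5408 in

4.541 in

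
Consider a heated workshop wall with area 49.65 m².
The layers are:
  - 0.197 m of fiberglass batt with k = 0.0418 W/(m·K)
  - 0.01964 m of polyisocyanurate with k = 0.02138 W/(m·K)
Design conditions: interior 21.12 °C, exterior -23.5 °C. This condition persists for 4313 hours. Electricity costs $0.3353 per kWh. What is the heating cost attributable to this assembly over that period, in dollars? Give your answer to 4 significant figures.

568.9 dollars

0.197/0.0418 = 4.7129
0.01964/0.02138 = 0.91862
R_total = 4.7129 + 0.91862 = 5.6315 m²·K/W
Q = 49.65 × (21.12 − (-23.5)) / 5.6315 = 393.39 W
E = 393.39 W × 4313 h / 1000 = 1696.7 kWh
Cost = 1696.7 × 0.3353 = $568.9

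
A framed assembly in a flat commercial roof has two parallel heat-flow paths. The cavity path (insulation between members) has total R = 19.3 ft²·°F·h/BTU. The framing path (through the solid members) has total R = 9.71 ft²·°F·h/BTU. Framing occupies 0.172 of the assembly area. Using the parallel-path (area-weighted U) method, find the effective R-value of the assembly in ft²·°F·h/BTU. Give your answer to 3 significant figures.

U_eff = 0.828/19.3 + 0.172/9.71 = 0.0429 + 0.01771 = 0.06062
R_eff = 1/U_eff = 16.5 ft²·°F·h/BTU

16.5 ft²·°F·h/BTU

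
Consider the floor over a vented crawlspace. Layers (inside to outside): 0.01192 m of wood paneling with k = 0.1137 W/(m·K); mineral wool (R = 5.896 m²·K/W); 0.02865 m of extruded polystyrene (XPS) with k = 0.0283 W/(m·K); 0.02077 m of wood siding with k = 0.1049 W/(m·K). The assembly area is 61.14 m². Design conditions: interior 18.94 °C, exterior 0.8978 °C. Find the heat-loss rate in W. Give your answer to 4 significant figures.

153.0 W

0.01192/0.1137 = 0.10484
0.02865/0.0283 = 1.0124
0.02077/0.1049 = 0.198
R_total = 0.10484 + 5.896 + 1.0124 + 0.198 = 7.2112 m²·K/W
Q = A·ΔT/R = 61.14 × (18.94 − 0.8978) / 7.2112 = 152.97 W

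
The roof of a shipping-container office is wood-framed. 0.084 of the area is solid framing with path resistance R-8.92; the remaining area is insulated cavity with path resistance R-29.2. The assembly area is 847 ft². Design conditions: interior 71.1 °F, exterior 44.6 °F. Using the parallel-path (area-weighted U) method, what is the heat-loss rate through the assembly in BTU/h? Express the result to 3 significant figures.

915 BTU/h

U_eff = 0.916/29.2 + 0.084/8.92 = 0.03137 + 0.009417 = 0.04079
R_eff = 1/U_eff = 24.52 ft²·°F·h/BTU
Q = 847 × (71.1 − 44.6) / 24.52 = 915.5 BTU/h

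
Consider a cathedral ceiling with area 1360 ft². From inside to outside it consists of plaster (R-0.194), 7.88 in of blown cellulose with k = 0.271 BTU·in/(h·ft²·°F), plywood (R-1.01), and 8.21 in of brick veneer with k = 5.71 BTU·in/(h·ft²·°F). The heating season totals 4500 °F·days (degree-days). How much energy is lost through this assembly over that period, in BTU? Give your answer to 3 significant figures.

4630000 BTU

7.88/0.271 = 29.08
8.21/5.71 = 1.438
R_total = 0.194 + 29.08 + 1.01 + 1.438 = 31.72 ft²·°F·h/BTU
E = A × HDD × 24 / R = 1360 × 4500 × 24 / 31.72 = 4631000 BTU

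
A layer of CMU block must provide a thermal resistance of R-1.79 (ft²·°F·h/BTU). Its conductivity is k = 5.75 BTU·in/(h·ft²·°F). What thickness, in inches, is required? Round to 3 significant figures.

L = R × k = 1.79 × 5.75 = 10.29 in

10.3 in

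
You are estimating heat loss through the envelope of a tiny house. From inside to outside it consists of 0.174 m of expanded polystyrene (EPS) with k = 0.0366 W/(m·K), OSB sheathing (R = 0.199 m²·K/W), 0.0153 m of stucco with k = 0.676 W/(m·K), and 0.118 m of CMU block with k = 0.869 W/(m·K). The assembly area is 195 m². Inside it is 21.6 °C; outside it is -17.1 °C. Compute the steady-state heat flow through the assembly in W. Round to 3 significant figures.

1480 W

0.174/0.0366 = 4.754
0.0153/0.676 = 0.02263
0.118/0.869 = 0.1358
R_total = 4.754 + 0.199 + 0.02263 + 0.1358 = 5.112 m²·K/W
Q = A·ΔT/R = 195 × (21.6 − (-17.1)) / 5.112 = 1476 W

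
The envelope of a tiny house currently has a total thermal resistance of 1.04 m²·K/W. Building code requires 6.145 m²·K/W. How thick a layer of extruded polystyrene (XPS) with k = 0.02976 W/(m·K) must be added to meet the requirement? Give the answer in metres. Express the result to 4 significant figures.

ΔR = 6.145 − 1.04 = 5.105 m²·K/W
L = ΔR × k = 5.105 × 0.02976 = 0.15192 m

0.1519 m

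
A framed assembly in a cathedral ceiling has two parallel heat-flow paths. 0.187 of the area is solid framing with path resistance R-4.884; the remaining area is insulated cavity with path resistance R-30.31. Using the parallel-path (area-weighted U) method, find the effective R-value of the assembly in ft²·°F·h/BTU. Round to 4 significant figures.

U_eff = 0.813/30.31 + 0.187/4.884 = 0.026823 + 0.038288 = 0.065111
R_eff = 1/U_eff = 15.358 ft²·°F·h/BTU

15.36 ft²·°F·h/BTU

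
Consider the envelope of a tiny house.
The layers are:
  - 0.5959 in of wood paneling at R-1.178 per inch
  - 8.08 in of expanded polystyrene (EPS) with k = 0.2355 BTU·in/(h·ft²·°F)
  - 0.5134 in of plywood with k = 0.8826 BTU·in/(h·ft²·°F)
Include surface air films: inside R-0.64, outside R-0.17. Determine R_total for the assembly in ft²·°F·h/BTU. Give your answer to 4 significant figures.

0.5959 × 1.178 = 0.70197
8.08/0.2355 = 34.31
0.5134/0.8826 = 0.58169
R_total = 0.64 + 0.70197 + 34.31 + 0.58169 + 0.17 = 36.404 ft²·°F·h/BTU

36.40 ft²·°F·h/BTU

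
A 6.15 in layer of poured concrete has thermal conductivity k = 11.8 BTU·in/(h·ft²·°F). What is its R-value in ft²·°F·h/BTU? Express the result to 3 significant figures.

0.521 ft²·°F·h/BTU

R = L/k = 6.15/11.8 = 0.5212 ft²·°F·h/BTU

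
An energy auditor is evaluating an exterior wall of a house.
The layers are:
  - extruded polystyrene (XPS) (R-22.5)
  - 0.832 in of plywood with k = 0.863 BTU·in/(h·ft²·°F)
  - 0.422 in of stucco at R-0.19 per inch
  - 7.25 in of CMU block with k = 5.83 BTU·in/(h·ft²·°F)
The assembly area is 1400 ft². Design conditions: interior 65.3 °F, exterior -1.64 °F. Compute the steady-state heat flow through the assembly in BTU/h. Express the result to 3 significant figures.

3780 BTU/h

0.832/0.863 = 0.9641
0.422 × 0.19 = 0.08018
7.25/5.83 = 1.244
R_total = 22.5 + 0.9641 + 0.08018 + 1.244 = 24.79 ft²·°F·h/BTU
Q = A·ΔT/R = 1400 × (65.3 − (-1.64)) / 24.79 = 3781 BTU/h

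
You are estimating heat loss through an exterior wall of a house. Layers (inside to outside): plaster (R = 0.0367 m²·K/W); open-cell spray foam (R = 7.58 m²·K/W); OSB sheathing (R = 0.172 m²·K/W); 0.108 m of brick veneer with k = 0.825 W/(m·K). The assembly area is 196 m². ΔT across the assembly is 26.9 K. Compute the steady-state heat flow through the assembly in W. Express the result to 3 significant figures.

666 W

0.108/0.825 = 0.1309
R_total = 0.0367 + 7.58 + 0.172 + 0.1309 = 7.92 m²·K/W
Q = A·ΔT/R = 196 × 26.9 / 7.92 = 665.7 W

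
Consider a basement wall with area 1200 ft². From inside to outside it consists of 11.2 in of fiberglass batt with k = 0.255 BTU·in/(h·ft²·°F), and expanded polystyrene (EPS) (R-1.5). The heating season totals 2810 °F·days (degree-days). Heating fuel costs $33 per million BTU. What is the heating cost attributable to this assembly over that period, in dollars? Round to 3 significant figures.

58.8 dollars

11.2/0.255 = 43.92
R_total = 43.92 + 1.5 = 45.42 ft²·°F·h/BTU
E = A × HDD × 24 / R = 1200 × 2810 × 24 / 45.42 = 1782000 BTU
Cost = 1782000/10⁶ × 33 = $58.8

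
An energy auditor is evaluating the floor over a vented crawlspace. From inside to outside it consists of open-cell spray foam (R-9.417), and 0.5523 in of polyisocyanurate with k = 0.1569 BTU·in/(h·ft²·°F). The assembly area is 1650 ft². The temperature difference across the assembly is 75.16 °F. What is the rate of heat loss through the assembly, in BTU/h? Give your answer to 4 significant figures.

9586 BTU/h

0.5523/0.1569 = 3.5201
R_total = 9.417 + 3.5201 = 12.937 ft²·°F·h/BTU
Q = A·ΔT/R = 1650 × 75.16 / 12.937 = 9585.9 BTU/h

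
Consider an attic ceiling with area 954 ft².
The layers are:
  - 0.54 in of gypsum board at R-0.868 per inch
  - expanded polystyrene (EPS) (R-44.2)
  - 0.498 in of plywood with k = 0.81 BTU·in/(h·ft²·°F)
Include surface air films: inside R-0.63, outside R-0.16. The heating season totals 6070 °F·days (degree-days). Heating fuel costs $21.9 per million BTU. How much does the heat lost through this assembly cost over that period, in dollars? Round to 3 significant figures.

66.1 dollars

0.54 × 0.868 = 0.4687
0.498/0.81 = 0.6148
R_total = 0.63 + 0.4687 + 44.2 + 0.6148 + 0.16 = 46.07 ft²·°F·h/BTU
E = A × HDD × 24 / R = 954 × 6070 × 24 / 46.07 = 3016000 BTU
Cost = 3016000/10⁶ × 21.9 = $66.06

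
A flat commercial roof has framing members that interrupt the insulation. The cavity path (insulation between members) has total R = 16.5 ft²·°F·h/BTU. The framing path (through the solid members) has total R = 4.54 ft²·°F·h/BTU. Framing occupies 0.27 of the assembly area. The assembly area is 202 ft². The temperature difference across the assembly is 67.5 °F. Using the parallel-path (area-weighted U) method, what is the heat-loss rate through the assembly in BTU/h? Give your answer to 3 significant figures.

1410 BTU/h

U_eff = 0.73/16.5 + 0.27/4.54 = 0.04424 + 0.05947 = 0.1037
R_eff = 1/U_eff = 9.642 ft²·°F·h/BTU
Q = 202 × 67.5 / 9.642 = 1414 BTU/h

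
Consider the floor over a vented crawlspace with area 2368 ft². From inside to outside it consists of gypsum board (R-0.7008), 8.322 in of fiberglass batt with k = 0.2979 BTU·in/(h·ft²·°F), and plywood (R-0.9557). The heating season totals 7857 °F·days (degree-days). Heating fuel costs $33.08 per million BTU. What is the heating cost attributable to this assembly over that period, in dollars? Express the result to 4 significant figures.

8.322/0.2979 = 27.936
R_total = 0.7008 + 27.936 + 0.9557 = 29.592 ft²·°F·h/BTU
E = A × HDD × 24 / R = 2368 × 7857 × 24 / 29.592 = 15089000 BTU
Cost = 15089000/10⁶ × 33.08 = $499.16

499.2 dollars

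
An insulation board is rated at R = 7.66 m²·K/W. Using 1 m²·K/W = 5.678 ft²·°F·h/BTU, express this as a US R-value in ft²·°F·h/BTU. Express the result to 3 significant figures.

43.5 ft²·°F·h/BTU

R_US = 7.66 × 5.678 = 43.49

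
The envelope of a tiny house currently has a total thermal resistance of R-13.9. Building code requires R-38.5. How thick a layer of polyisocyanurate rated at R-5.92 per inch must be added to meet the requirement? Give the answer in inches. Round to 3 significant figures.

4.16 in

ΔR = 38.5 − 13.9 = 24.6 ft²·°F·h/BTU
L = ΔR / (R/in) = 24.6/5.92 = 4.155 in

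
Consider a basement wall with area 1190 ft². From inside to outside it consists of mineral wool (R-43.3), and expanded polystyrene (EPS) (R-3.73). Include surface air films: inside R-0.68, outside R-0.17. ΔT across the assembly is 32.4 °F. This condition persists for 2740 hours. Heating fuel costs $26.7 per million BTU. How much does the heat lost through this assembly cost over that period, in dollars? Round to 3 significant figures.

58.9 dollars

R_total = 0.68 + 43.3 + 3.73 + 0.17 = 47.88 ft²·°F·h/BTU
Q = 1190 × 32.4 / 47.88 = 805.3 BTU/h
E = 805.3 × 2740 = 2206000 BTU
Cost = 2206000/10⁶ × 26.7 = $58.91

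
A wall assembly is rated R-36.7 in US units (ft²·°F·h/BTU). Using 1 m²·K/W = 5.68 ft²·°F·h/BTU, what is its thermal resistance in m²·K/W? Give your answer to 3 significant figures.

6.46 m²·K/W

R_SI = 36.7/5.68 = 6.461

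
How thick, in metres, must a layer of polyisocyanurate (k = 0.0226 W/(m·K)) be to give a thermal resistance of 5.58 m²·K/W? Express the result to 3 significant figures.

0.126 m

L = R·k = 5.58 × 0.0226 = 0.1261 m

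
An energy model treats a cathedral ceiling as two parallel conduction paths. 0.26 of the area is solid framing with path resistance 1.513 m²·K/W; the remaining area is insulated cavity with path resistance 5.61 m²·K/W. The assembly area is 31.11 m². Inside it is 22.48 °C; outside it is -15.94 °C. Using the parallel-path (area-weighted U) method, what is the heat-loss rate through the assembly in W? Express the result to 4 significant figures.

U_eff = 0.74/5.61 + 0.26/1.513 = 0.13191 + 0.17184 = 0.30375
R_eff = 1/U_eff = 3.2922 m²·K/W
Q = 31.11 × (22.48 − (-15.94)) / 3.2922 = 363.06 W

363.1 W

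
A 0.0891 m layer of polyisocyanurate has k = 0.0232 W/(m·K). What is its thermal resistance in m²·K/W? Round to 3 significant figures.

3.84 m²·K/W

R = L/k = 0.0891/0.0232 = 3.841 m²·K/W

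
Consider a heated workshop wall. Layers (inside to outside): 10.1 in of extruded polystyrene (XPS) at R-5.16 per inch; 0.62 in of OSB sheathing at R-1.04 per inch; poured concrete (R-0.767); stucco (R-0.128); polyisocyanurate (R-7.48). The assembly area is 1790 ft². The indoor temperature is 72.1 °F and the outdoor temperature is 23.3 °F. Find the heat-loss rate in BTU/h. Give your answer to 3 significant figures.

10.1 × 5.16 = 52.12
0.62 × 1.04 = 0.6448
R_total = 52.12 + 0.6448 + 0.767 + 0.128 + 7.48 = 61.14 ft²·°F·h/BTU
Q = A·ΔT/R = 1790 × (72.1 − 23.3) / 61.14 = 1429 BTU/h

1430 BTU/h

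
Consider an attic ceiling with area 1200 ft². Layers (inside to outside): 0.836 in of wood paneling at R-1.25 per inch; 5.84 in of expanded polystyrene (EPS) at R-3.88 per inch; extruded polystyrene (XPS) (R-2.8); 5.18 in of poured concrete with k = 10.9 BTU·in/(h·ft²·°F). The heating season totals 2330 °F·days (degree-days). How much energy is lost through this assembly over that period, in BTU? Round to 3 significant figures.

2490000 BTU

0.836 × 1.25 = 1.045
5.84 × 3.88 = 22.66
5.18/10.9 = 0.4752
R_total = 1.045 + 22.66 + 2.8 + 0.4752 = 26.98 ft²·°F·h/BTU
E = A × HDD × 24 / R = 1200 × 2330 × 24 / 26.98 = 2487000 BTU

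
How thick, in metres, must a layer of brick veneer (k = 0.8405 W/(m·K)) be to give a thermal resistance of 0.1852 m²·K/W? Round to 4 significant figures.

0.1557 m

L = R·k = 0.1852 × 0.8405 = 0.15566 m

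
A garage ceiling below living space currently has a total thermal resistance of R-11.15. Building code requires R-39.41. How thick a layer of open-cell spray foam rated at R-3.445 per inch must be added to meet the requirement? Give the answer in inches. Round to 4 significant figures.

ΔR = 39.41 − 11.15 = 28.26 ft²·°F·h/BTU
L = ΔR / (R/in) = 28.26/3.445 = 8.2032 in

8.203 in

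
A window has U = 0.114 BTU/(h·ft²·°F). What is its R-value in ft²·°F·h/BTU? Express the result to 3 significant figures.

R = 1/U = 1/0.114 = 8.772

8.77 ft²·°F·h/BTU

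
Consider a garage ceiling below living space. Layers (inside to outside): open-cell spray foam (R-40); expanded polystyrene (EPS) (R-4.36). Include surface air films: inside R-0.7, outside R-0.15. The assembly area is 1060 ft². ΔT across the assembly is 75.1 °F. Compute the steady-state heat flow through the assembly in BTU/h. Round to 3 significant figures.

1760 BTU/h

R_total = 0.7 + 40 + 4.36 + 0.15 = 45.21 ft²·°F·h/BTU
Q = A·ΔT/R = 1060 × 75.1 / 45.21 = 1761 BTU/h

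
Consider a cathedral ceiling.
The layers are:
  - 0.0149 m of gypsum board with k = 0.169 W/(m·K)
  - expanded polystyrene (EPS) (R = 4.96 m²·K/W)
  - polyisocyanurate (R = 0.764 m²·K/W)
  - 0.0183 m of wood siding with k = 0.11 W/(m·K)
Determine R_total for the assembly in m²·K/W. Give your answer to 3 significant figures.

0.0149/0.169 = 0.08817
0.0183/0.11 = 0.1664
R_total = 0.08817 + 4.96 + 0.764 + 0.1664 = 5.979 m²·K/W

5.98 m²·K/W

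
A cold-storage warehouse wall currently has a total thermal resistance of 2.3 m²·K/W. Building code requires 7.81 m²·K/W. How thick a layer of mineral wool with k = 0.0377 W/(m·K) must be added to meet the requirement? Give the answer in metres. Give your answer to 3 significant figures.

0.208 m

ΔR = 7.81 − 2.3 = 5.51 m²·K/W
L = ΔR × k = 5.51 × 0.0377 = 0.2077 m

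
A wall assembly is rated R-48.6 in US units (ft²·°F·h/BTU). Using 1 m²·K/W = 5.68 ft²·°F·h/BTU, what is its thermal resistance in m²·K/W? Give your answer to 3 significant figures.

R_SI = 48.6/5.68 = 8.556

8.56 m²·K/W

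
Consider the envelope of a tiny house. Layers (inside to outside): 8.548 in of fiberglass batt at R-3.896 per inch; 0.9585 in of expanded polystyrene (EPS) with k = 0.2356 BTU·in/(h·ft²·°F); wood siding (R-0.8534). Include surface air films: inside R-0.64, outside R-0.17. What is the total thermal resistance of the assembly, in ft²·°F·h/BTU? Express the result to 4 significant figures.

8.548 × 3.896 = 33.303
0.9585/0.2356 = 4.0683
R_total = 0.64 + 33.303 + 4.0683 + 0.8534 + 0.17 = 39.035 ft²·°F·h/BTU

39.03 ft²·°F·h/BTU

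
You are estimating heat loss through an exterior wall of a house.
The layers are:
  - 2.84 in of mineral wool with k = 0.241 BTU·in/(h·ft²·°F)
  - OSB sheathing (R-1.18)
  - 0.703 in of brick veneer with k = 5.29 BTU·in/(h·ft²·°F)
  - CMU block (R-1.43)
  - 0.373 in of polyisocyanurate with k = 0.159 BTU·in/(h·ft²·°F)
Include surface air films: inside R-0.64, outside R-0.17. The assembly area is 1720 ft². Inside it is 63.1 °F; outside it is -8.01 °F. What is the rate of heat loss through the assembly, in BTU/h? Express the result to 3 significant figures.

6920 BTU/h

2.84/0.241 = 11.78
0.703/5.29 = 0.1329
0.373/0.159 = 2.346
R_total = 0.64 + 11.78 + 1.18 + 0.1329 + 1.43 + 2.346 + 0.17 = 17.68 ft²·°F·h/BTU
Q = A·ΔT/R = 1720 × (63.1 − (-8.01)) / 17.68 = 6917 BTU/h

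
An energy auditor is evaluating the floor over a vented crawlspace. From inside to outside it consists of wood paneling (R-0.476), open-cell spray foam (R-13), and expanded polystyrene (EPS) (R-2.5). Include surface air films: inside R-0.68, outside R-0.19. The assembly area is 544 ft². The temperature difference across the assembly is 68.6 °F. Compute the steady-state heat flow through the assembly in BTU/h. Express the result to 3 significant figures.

R_total = 0.68 + 0.476 + 13 + 2.5 + 0.19 = 16.85 ft²·°F·h/BTU
Q = A·ΔT/R = 544 × 68.6 / 16.85 = 2215 BTU/h

2220 BTU/h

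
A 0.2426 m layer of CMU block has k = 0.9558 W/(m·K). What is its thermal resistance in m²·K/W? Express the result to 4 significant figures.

R = L/k = 0.2426/0.9558 = 0.25382 m²·K/W

0.2538 m²·K/W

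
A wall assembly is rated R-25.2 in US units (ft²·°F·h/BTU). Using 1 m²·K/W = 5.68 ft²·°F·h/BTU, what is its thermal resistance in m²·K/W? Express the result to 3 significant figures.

4.44 m²·K/W

R_SI = 25.2/5.68 = 4.437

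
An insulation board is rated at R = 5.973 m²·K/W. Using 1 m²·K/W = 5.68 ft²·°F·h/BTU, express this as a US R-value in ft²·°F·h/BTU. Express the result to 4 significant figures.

R_US = 5.973 × 5.68 = 33.927

33.93 ft²·°F·h/BTU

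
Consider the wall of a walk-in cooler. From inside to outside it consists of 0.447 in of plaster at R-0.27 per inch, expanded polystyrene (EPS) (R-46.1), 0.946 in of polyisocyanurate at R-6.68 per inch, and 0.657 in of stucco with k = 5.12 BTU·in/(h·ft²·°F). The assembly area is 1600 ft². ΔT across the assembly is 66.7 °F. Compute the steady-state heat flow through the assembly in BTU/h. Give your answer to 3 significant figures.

0.447 × 0.27 = 0.1207
0.946 × 6.68 = 6.319
0.657/5.12 = 0.1283
R_total = 0.1207 + 46.1 + 6.319 + 0.1283 = 52.67 ft²·°F·h/BTU
Q = A·ΔT/R = 1600 × 66.7 / 52.67 = 2026 BTU/h

2030 BTU/h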